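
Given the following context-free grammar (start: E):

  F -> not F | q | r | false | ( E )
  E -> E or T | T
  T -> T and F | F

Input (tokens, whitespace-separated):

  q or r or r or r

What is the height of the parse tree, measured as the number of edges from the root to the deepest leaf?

[E [E [E [E [T [F q]]] or [T [F r]]] or [T [F r]]] or [T [F r]]]

6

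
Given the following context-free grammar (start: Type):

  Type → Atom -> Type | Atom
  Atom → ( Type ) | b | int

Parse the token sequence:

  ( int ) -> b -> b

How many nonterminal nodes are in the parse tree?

8

[Type [Atom ( [Type [Atom int]] )] -> [Type [Atom b] -> [Type [Atom b]]]]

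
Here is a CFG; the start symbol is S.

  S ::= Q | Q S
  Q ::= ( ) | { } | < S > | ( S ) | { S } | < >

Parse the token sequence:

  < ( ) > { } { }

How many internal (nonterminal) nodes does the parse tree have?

8

[S [Q < [S [Q ( )]] >] [S [Q { }] [S [Q { }]]]]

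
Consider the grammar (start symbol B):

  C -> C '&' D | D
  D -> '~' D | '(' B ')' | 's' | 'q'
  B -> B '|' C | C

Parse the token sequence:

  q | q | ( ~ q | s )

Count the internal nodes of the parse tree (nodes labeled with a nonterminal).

[B [B [B [C [D q]]] | [C [D q]]] | [C [D ( [B [B [C [D ~ [D q]]]] | [C [D s]]] )]]]

16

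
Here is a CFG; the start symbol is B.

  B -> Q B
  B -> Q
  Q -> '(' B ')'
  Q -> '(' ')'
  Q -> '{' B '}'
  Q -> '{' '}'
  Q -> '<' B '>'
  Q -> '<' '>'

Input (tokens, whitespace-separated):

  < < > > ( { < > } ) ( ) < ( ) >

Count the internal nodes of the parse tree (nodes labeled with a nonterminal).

16

[B [Q < [B [Q < >]] >] [B [Q ( [B [Q { [B [Q < >]] }]] )] [B [Q ( )] [B [Q < [B [Q ( )]] >]]]]]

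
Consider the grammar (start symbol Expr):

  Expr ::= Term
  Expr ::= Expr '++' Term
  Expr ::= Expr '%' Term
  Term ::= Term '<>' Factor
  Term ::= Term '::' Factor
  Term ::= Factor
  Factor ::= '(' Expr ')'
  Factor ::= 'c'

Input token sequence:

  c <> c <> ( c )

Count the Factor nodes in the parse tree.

[Expr [Term [Term [Term [Factor c]] <> [Factor c]] <> [Factor ( [Expr [Term [Factor c]]] )]]]

4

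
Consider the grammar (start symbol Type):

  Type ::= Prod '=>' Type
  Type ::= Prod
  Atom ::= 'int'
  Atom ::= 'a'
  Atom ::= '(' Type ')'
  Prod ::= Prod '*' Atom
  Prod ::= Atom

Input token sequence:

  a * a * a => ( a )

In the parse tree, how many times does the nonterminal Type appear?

3

[Type [Prod [Prod [Prod [Atom a]] * [Atom a]] * [Atom a]] => [Type [Prod [Atom ( [Type [Prod [Atom a]]] )]]]]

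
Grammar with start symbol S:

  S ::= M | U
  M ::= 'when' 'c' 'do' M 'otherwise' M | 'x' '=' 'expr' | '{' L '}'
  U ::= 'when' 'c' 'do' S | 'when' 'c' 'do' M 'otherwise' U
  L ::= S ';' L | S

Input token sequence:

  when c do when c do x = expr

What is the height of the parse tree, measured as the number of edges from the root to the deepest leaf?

[S [U when c do [S [U when c do [S [M x = expr]]]]]]

6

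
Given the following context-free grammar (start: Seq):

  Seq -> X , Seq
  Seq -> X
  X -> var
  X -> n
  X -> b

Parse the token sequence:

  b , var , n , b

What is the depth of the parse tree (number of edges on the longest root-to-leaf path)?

5

[Seq [X b] , [Seq [X var] , [Seq [X n] , [Seq [X b]]]]]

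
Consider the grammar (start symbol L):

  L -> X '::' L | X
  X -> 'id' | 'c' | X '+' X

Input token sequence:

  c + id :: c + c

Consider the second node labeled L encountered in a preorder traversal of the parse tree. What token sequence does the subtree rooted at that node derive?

c + c

[L [X [X c] + [X id]] :: [L [X [X c] + [X c]]]]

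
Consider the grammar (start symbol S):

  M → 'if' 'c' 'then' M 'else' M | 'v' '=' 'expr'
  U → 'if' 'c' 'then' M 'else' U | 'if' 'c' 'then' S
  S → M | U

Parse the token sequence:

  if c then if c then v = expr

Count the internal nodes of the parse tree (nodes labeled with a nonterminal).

[S [U if c then [S [U if c then [S [M v = expr]]]]]]

6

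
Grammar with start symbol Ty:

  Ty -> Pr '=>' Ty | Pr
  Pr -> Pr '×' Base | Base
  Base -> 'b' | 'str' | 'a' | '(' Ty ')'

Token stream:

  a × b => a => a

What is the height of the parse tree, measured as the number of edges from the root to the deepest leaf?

[Ty [Pr [Pr [Base a]] × [Base b]] => [Ty [Pr [Base a]] => [Ty [Pr [Base a]]]]]

5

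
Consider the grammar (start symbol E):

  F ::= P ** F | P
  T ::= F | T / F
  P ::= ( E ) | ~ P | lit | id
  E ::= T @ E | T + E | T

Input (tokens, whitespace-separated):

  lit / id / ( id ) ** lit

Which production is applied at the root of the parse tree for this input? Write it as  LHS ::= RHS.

E ::= T

[E [T [T [T [F [P lit]]] / [F [P id]]] / [F [P ( [E [T [F [P id]]]] )] ** [F [P lit]]]]]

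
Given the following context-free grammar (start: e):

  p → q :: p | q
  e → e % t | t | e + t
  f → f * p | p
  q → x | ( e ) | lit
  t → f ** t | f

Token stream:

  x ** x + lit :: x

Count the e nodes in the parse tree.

[e [e [t [f [p [q x]]] ** [t [f [p [q x]]]]]] + [t [f [p [q lit] :: [p [q x]]]]]]

2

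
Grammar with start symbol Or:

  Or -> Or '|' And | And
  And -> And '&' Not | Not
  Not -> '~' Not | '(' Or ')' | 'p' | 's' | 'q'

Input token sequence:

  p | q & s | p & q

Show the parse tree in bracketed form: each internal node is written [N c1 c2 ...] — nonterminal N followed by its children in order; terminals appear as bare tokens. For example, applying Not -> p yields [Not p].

[Or [Or [Or [And [Not p]]] | [And [And [Not q]] & [Not s]]] | [And [And [Not p]] & [Not q]]]

Or
Or | And
Or | And | And
And | And | And
Not | And | And
p | And | And
p | And & Not | And
p | Not & Not | And
p | q & Not | And
p | q & s | And
p | q & s | And & Not
p | q & s | Not & Not
p | q & s | p & Not
p | q & s | p & q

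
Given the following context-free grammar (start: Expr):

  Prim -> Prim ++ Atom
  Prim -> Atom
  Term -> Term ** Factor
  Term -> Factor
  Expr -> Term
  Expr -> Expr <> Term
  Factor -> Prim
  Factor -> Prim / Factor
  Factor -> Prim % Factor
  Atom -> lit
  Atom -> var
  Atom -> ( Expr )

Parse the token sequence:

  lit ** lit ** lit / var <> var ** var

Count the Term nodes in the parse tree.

[Expr [Expr [Term [Term [Term [Factor [Prim [Atom lit]]]] ** [Factor [Prim [Atom lit]]]] ** [Factor [Prim [Atom lit]] / [Factor [Prim [Atom var]]]]]] <> [Term [Term [Factor [Prim [Atom var]]]] ** [Factor [Prim [Atom var]]]]]

5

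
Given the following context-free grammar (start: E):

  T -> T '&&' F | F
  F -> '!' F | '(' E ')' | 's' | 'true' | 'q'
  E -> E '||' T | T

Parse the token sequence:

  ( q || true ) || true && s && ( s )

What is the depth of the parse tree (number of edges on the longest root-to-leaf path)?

[E [E [T [F ( [E [E [T [F q]]] || [T [F true]]] )]]] || [T [T [T [F true]] && [F s]] && [F ( [E [T [F s]]] )]]]

8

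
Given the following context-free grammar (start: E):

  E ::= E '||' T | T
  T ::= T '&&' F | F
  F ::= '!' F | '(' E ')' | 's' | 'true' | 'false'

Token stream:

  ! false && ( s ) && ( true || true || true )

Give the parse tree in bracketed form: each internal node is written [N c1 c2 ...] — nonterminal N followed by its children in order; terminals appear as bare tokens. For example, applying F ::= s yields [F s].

[E [T [T [T [F ! [F false]]] && [F ( [E [T [F s]]] )]] && [F ( [E [E [E [T [F true]]] || [T [F true]]] || [T [F true]]] )]]]

E
T
T && F
T && F && F
F && F && F
! F && F && F
! false && F && F
! false && ( E ) && F
! false && ( T ) && F
! false && ( F ) && F
! false && ( s ) && F
! false && ( s ) && ( E )
! false && ( s ) && ( E || T )
! false && ( s ) && ( E || T || T )
! false && ( s ) && ( T || T || T )
! false && ( s ) && ( F || T || T )
! false && ( s ) && ( true || T || T )
! false && ( s ) && ( true || F || T )
! false && ( s ) && ( true || true || T )
! false && ( s ) && ( true || true || F )
! false && ( s ) && ( true || true || true )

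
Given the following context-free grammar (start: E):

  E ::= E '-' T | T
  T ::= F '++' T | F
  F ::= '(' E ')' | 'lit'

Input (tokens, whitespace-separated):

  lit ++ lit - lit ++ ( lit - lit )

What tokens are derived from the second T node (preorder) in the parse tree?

[E [E [T [F lit] ++ [T [F lit]]]] - [T [F lit] ++ [T [F ( [E [E [T [F lit]]] - [T [F lit]]] )]]]]

lit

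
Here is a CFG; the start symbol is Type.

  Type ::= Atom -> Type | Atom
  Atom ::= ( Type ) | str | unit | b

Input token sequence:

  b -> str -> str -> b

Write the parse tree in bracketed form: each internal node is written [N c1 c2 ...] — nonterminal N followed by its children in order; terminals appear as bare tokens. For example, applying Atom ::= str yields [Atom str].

Type
Atom -> Type
b -> Type
b -> Atom -> Type
b -> str -> Type
b -> str -> Atom -> Type
b -> str -> str -> Type
b -> str -> str -> Atom
b -> str -> str -> b

[Type [Atom b] -> [Type [Atom str] -> [Type [Atom str] -> [Type [Atom b]]]]]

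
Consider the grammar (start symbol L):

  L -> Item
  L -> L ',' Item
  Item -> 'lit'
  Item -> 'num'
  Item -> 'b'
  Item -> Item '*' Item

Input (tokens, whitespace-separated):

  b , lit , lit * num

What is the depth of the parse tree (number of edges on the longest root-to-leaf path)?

4

[L [L [L [Item b]] , [Item lit]] , [Item [Item lit] * [Item num]]]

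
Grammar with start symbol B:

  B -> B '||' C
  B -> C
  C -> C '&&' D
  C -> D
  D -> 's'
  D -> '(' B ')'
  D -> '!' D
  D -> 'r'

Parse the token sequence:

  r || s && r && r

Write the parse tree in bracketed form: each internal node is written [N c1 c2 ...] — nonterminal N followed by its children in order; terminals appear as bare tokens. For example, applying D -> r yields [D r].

B
B || C
C || C
D || C
r || C
r || C && D
r || C && D && D
r || D && D && D
r || s && D && D
r || s && r && D
r || s && r && r

[B [B [C [D r]]] || [C [C [C [D s]] && [D r]] && [D r]]]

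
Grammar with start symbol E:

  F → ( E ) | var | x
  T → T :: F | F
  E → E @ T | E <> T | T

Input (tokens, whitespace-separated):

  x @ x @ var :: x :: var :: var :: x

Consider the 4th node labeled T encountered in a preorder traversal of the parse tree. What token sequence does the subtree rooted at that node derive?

[E [E [E [T [F x]]] @ [T [F x]]] @ [T [T [T [T [T [F var]] :: [F x]] :: [F var]] :: [F var]] :: [F x]]]

var :: x :: var :: var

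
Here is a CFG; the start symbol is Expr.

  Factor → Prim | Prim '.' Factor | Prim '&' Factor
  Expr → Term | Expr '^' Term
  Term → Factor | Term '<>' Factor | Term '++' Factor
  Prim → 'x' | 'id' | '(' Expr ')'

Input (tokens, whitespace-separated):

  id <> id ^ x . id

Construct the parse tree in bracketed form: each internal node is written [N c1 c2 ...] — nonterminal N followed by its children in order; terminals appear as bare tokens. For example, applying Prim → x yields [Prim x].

Expr
Expr ^ Term
Term ^ Term
Term <> Factor ^ Term
Factor <> Factor ^ Term
Prim <> Factor ^ Term
id <> Factor ^ Term
id <> Prim ^ Term
id <> id ^ Term
id <> id ^ Factor
id <> id ^ Prim . Factor
id <> id ^ x . Factor
id <> id ^ x . Prim
id <> id ^ x . id

[Expr [Expr [Term [Term [Factor [Prim id]]] <> [Factor [Prim id]]]] ^ [Term [Factor [Prim x] . [Factor [Prim id]]]]]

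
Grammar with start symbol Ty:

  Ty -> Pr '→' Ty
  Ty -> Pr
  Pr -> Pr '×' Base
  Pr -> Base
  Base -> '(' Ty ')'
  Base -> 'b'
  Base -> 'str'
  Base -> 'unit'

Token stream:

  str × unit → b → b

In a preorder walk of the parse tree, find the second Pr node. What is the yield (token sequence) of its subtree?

[Ty [Pr [Pr [Base str]] × [Base unit]] → [Ty [Pr [Base b]] → [Ty [Pr [Base b]]]]]

str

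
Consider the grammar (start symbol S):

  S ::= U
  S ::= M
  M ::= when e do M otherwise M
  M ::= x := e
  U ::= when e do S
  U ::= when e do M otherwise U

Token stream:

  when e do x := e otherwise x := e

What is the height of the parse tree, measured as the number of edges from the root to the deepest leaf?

[S [M when e do [M x := e] otherwise [M x := e]]]

3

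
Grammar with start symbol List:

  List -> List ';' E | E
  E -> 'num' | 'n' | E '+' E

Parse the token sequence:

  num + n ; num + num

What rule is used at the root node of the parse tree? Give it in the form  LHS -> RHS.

List -> List ';' E

[List [List [E [E num] + [E n]]] ; [E [E num] + [E num]]]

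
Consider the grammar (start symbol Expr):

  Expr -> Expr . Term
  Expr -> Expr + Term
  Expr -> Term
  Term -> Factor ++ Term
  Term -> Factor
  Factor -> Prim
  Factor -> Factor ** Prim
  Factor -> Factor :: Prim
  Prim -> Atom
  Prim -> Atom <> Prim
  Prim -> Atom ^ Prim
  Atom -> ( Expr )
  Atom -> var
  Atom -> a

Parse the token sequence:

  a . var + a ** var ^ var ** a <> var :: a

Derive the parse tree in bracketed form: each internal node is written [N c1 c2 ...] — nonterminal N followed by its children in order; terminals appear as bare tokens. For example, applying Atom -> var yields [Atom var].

[Expr [Expr [Expr [Term [Factor [Prim [Atom a]]]]] . [Term [Factor [Prim [Atom var]]]]] + [Term [Factor [Factor [Factor [Factor [Prim [Atom a]]] ** [Prim [Atom var] ^ [Prim [Atom var]]]] ** [Prim [Atom a] <> [Prim [Atom var]]]] :: [Prim [Atom a]]]]]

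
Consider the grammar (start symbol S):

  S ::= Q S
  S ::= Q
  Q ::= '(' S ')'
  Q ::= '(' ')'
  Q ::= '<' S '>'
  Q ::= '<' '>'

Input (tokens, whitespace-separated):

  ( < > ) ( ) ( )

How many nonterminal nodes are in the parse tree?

8

[S [Q ( [S [Q < >]] )] [S [Q ( )] [S [Q ( )]]]]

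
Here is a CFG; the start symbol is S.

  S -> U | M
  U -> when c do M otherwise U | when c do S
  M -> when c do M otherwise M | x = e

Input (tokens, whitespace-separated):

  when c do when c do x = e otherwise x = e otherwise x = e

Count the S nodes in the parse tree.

[S [M when c do [M when c do [M x = e] otherwise [M x = e]] otherwise [M x = e]]]

1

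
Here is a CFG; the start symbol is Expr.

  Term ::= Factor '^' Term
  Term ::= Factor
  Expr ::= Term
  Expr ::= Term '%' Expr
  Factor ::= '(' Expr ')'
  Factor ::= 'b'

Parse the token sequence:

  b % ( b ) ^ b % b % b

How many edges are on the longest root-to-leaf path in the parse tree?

[Expr [Term [Factor b]] % [Expr [Term [Factor ( [Expr [Term [Factor b]]] )] ^ [Term [Factor b]]] % [Expr [Term [Factor b]] % [Expr [Term [Factor b]]]]]]

7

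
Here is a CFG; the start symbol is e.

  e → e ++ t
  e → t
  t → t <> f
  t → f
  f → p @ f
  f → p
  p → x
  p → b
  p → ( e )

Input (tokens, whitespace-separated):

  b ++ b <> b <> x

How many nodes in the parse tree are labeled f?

4

[e [e [t [f [p b]]]] ++ [t [t [t [f [p b]]] <> [f [p b]]] <> [f [p x]]]]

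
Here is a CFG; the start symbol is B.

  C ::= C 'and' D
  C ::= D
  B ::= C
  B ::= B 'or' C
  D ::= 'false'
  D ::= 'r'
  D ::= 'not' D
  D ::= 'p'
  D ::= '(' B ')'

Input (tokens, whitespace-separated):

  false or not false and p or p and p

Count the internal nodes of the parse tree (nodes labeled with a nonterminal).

14

[B [B [B [C [D false]]] or [C [C [D not [D false]]] and [D p]]] or [C [C [D p]] and [D p]]]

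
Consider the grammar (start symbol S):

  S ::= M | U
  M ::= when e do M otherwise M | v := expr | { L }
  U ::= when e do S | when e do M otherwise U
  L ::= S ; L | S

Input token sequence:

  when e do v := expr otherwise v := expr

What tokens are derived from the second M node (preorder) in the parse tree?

[S [M when e do [M v := expr] otherwise [M v := expr]]]

v := expr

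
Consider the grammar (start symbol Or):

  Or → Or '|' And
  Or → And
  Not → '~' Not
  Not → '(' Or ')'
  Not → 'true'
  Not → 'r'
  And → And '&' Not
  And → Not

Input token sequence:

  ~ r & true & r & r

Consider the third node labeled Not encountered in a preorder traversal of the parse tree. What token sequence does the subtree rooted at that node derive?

[Or [And [And [And [And [Not ~ [Not r]]] & [Not true]] & [Not r]] & [Not r]]]

true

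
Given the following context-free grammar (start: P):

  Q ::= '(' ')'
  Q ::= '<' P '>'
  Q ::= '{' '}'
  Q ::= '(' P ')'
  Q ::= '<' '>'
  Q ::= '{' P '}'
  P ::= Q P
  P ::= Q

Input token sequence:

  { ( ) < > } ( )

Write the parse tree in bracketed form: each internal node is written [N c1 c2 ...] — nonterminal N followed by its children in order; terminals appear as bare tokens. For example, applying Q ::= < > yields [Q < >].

[P [Q { [P [Q ( )] [P [Q < >]]] }] [P [Q ( )]]]

P
Q P
{ P } P
{ Q P } P
{ ( ) P } P
{ ( ) Q } P
{ ( ) < > } P
{ ( ) < > } Q
{ ( ) < > } ( )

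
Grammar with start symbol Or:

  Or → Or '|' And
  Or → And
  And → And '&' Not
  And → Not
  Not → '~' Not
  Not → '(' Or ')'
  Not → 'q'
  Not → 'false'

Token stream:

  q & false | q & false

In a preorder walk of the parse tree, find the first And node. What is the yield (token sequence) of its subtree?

q & false

[Or [Or [And [And [Not q]] & [Not false]]] | [And [And [Not q]] & [Not false]]]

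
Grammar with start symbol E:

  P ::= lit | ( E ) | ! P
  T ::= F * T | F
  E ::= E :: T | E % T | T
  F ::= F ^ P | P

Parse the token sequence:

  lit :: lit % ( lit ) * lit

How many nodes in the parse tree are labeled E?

[E [E [E [T [F [P lit]]]] :: [T [F [P lit]]]] % [T [F [P ( [E [T [F [P lit]]]] )]] * [T [F [P lit]]]]]

4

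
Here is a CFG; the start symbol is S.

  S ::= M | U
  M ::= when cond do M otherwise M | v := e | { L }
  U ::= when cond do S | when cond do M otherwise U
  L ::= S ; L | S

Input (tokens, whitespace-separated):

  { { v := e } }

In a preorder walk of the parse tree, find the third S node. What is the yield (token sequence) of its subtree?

v := e

[S [M { [L [S [M { [L [S [M v := e]]] }]]] }]]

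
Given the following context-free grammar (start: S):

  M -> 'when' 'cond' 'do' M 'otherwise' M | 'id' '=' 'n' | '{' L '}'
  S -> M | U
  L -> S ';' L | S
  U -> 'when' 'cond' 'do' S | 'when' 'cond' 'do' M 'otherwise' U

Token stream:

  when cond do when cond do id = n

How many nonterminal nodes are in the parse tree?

[S [U when cond do [S [U when cond do [S [M id = n]]]]]]

6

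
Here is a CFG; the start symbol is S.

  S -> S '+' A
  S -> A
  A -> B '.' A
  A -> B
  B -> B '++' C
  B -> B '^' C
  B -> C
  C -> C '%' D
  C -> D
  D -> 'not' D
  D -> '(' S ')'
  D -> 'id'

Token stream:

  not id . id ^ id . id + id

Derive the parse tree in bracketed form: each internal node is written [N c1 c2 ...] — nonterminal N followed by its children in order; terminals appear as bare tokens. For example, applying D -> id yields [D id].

[S [S [A [B [C [D not [D id]]]] . [A [B [B [C [D id]]] ^ [C [D id]]] . [A [B [C [D id]]]]]]] + [A [B [C [D id]]]]]

S
S + A
A + A
B . A + A
C . A + A
D . A + A
not D . A + A
not id . A + A
not id . B . A + A
not id . B ^ C . A + A
not id . C ^ C . A + A
not id . D ^ C . A + A
not id . id ^ C . A + A
not id . id ^ D . A + A
not id . id ^ id . A + A
not id . id ^ id . B + A
not id . id ^ id . C + A
not id . id ^ id . D + A
not id . id ^ id . id + A
not id . id ^ id . id + B
not id . id ^ id . id + C
not id . id ^ id . id + D
not id . id ^ id . id + id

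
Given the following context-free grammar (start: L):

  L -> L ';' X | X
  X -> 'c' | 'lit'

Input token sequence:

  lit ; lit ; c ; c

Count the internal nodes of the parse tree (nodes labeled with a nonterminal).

[L [L [L [L [X lit]] ; [X lit]] ; [X c]] ; [X c]]

8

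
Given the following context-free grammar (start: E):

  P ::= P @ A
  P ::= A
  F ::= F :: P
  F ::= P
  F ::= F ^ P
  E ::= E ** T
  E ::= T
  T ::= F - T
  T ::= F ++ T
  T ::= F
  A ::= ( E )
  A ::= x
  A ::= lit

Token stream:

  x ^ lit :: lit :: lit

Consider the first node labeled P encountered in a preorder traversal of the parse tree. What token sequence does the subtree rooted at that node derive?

x

[E [T [F [F [F [F [P [A x]]] ^ [P [A lit]]] :: [P [A lit]]] :: [P [A lit]]]]]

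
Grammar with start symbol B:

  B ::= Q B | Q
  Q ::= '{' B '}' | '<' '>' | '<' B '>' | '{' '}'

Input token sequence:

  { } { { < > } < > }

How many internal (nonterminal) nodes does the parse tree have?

[B [Q { }] [B [Q { [B [Q { [B [Q < >]] }] [B [Q < >]]] }]]]

10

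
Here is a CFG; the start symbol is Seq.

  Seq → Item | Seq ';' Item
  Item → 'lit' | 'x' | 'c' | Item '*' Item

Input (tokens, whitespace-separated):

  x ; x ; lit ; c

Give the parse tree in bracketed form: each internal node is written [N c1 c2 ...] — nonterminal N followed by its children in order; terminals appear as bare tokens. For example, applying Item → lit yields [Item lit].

[Seq [Seq [Seq [Seq [Item x]] ; [Item x]] ; [Item lit]] ; [Item c]]

Seq
Seq ; Item
Seq ; Item ; Item
Seq ; Item ; Item ; Item
Item ; Item ; Item ; Item
x ; Item ; Item ; Item
x ; x ; Item ; Item
x ; x ; lit ; Item
x ; x ; lit ; c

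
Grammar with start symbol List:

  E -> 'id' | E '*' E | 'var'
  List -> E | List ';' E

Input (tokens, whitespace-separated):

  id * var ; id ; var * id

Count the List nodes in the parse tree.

3

[List [List [List [E [E id] * [E var]]] ; [E id]] ; [E [E var] * [E id]]]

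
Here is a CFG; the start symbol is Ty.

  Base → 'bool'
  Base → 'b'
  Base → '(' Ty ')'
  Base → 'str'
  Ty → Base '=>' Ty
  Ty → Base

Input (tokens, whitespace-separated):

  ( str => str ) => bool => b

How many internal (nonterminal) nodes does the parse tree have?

10

[Ty [Base ( [Ty [Base str] => [Ty [Base str]]] )] => [Ty [Base bool] => [Ty [Base b]]]]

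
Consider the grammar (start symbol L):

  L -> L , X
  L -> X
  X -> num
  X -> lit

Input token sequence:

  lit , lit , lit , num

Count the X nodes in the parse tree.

4

[L [L [L [L [X lit]] , [X lit]] , [X lit]] , [X num]]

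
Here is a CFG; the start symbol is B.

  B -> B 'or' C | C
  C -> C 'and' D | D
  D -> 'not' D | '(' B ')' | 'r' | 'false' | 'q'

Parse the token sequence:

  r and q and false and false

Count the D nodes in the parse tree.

4

[B [C [C [C [C [D r]] and [D q]] and [D false]] and [D false]]]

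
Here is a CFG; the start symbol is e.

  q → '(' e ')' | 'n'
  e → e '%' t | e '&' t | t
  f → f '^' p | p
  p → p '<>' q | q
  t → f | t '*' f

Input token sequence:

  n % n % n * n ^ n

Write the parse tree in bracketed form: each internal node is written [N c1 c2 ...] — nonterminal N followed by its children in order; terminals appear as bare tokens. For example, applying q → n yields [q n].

[e [e [e [t [f [p [q n]]]]] % [t [f [p [q n]]]]] % [t [t [f [p [q n]]]] * [f [f [p [q n]]] ^ [p [q n]]]]]

e
e % t
e % t % t
t % t % t
f % t % t
p % t % t
q % t % t
n % t % t
n % f % t
n % p % t
n % q % t
n % n % t
n % n % t * f
n % n % f * f
n % n % p * f
n % n % q * f
n % n % n * f
n % n % n * f ^ p
n % n % n * p ^ p
n % n % n * q ^ p
n % n % n * n ^ p
n % n % n * n ^ q
n % n % n * n ^ n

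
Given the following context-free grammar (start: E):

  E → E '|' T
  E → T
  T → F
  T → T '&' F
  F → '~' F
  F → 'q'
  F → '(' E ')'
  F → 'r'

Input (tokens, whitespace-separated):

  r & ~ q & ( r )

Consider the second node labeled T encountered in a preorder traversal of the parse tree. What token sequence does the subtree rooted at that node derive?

[E [T [T [T [F r]] & [F ~ [F q]]] & [F ( [E [T [F r]]] )]]]

r & ~ q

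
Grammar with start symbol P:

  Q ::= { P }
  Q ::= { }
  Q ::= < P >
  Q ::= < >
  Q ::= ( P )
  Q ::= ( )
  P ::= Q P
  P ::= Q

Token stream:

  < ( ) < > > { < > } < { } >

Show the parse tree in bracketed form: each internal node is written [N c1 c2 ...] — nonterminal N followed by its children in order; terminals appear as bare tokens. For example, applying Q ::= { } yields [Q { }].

P
Q P
< P > P
< Q P > P
< ( ) P > P
< ( ) Q > P
< ( ) < > > P
< ( ) < > > Q P
< ( ) < > > { P } P
< ( ) < > > { Q } P
< ( ) < > > { < > } P
< ( ) < > > { < > } Q
< ( ) < > > { < > } < P >
< ( ) < > > { < > } < Q >
< ( ) < > > { < > } < { } >

[P [Q < [P [Q ( )] [P [Q < >]]] >] [P [Q { [P [Q < >]] }] [P [Q < [P [Q { }]] >]]]]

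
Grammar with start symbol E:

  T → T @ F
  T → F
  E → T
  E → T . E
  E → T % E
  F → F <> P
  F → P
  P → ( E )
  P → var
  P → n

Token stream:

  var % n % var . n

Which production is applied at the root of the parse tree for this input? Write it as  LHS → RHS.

E → T % E

[E [T [F [P var]]] % [E [T [F [P n]]] % [E [T [F [P var]]] . [E [T [F [P n]]]]]]]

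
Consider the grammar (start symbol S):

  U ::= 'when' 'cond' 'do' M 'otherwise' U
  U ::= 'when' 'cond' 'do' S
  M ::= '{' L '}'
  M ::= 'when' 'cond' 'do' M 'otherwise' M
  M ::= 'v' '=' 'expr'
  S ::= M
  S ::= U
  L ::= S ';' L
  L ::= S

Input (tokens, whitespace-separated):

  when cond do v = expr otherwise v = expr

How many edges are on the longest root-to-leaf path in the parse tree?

[S [M when cond do [M v = expr] otherwise [M v = expr]]]

3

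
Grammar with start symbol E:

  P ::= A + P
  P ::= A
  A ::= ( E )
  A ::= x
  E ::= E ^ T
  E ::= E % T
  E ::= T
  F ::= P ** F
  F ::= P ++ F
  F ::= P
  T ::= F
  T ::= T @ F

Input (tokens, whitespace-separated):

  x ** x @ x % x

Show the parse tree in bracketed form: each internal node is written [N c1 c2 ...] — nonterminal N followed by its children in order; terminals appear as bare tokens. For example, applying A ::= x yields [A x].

E
E % T
T % T
T @ F % T
F @ F % T
P ** F @ F % T
A ** F @ F % T
x ** F @ F % T
x ** P @ F % T
x ** A @ F % T
x ** x @ F % T
x ** x @ P % T
x ** x @ A % T
x ** x @ x % T
x ** x @ x % F
x ** x @ x % P
x ** x @ x % A
x ** x @ x % x

[E [E [T [T [F [P [A x]] ** [F [P [A x]]]]] @ [F [P [A x]]]]] % [T [F [P [A x]]]]]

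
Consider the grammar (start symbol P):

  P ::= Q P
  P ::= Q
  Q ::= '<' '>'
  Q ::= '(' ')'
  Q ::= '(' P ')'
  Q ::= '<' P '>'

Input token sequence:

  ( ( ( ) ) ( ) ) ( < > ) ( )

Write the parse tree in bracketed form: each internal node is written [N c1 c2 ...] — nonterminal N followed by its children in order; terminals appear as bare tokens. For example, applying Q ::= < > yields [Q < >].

P
Q P
( P ) P
( Q P ) P
( ( P ) P ) P
( ( Q ) P ) P
( ( ( ) ) P ) P
( ( ( ) ) Q ) P
( ( ( ) ) ( ) ) P
( ( ( ) ) ( ) ) Q P
( ( ( ) ) ( ) ) ( P ) P
( ( ( ) ) ( ) ) ( Q ) P
( ( ( ) ) ( ) ) ( < > ) P
( ( ( ) ) ( ) ) ( < > ) Q
( ( ( ) ) ( ) ) ( < > ) ( )

[P [Q ( [P [Q ( [P [Q ( )]] )] [P [Q ( )]]] )] [P [Q ( [P [Q < >]] )] [P [Q ( )]]]]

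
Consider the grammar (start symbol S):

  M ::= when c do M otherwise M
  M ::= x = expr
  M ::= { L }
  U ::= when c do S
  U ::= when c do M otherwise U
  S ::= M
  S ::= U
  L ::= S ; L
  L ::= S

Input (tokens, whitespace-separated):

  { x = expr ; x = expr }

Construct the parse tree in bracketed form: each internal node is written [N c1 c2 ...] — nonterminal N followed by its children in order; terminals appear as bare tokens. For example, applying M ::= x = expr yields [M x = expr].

S
M
{ L }
{ S ; L }
{ M ; L }
{ x = expr ; L }
{ x = expr ; S }
{ x = expr ; M }
{ x = expr ; x = expr }

[S [M { [L [S [M x = expr]] ; [L [S [M x = expr]]]] }]]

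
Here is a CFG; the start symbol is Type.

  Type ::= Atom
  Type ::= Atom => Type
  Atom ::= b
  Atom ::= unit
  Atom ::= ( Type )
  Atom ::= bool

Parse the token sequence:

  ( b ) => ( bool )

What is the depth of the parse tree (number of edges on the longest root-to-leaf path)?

5

[Type [Atom ( [Type [Atom b]] )] => [Type [Atom ( [Type [Atom bool]] )]]]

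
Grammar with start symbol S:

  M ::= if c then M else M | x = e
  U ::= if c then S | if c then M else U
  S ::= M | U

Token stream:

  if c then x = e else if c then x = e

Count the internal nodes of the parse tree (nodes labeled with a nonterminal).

6

[S [U if c then [M x = e] else [U if c then [S [M x = e]]]]]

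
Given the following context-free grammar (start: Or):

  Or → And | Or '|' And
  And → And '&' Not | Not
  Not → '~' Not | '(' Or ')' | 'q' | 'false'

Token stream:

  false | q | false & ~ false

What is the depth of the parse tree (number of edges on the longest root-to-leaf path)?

5

[Or [Or [Or [And [Not false]]] | [And [Not q]]] | [And [And [Not false]] & [Not ~ [Not false]]]]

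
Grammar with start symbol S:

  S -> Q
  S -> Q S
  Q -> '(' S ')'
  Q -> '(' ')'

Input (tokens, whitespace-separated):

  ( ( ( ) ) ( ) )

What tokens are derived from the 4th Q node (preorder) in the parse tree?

[S [Q ( [S [Q ( [S [Q ( )]] )] [S [Q ( )]]] )]]

( )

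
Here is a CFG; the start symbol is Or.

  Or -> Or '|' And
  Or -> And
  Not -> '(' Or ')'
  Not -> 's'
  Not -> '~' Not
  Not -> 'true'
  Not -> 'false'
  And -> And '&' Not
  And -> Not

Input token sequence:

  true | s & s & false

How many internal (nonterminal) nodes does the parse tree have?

[Or [Or [And [Not true]]] | [And [And [And [Not s]] & [Not s]] & [Not false]]]

10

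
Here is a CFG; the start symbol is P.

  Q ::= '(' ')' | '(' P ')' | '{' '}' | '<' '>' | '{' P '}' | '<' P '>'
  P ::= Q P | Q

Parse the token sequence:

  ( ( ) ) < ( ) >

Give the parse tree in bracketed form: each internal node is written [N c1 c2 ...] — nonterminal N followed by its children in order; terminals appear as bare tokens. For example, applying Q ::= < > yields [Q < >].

P
Q P
( P ) P
( Q ) P
( ( ) ) P
( ( ) ) Q
( ( ) ) < P >
( ( ) ) < Q >
( ( ) ) < ( ) >

[P [Q ( [P [Q ( )]] )] [P [Q < [P [Q ( )]] >]]]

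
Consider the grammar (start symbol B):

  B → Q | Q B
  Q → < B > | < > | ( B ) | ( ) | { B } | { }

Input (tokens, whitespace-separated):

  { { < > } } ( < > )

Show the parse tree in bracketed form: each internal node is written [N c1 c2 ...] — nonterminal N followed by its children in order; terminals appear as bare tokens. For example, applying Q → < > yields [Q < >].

[B [Q { [B [Q { [B [Q < >]] }]] }] [B [Q ( [B [Q < >]] )]]]

B
Q B
{ B } B
{ Q } B
{ { B } } B
{ { Q } } B
{ { < > } } B
{ { < > } } Q
{ { < > } } ( B )
{ { < > } } ( Q )
{ { < > } } ( < > )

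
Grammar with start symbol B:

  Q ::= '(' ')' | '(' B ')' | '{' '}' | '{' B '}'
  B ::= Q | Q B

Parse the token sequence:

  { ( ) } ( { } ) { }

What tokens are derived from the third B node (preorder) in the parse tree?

[B [Q { [B [Q ( )]] }] [B [Q ( [B [Q { }]] )] [B [Q { }]]]]

( { } ) { }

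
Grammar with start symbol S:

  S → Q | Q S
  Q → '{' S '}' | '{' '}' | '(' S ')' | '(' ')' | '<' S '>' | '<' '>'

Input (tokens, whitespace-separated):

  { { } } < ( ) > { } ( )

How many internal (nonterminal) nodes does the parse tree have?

12

[S [Q { [S [Q { }]] }] [S [Q < [S [Q ( )]] >] [S [Q { }] [S [Q ( )]]]]]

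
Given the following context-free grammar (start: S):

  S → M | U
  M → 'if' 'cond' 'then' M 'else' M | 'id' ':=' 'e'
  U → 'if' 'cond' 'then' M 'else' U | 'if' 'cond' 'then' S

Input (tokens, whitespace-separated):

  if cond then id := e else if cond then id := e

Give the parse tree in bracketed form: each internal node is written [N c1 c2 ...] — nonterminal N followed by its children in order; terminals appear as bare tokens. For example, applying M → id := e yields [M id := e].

S
U
if cond then M else U
if cond then id := e else U
if cond then id := e else if cond then S
if cond then id := e else if cond then M
if cond then id := e else if cond then id := e

[S [U if cond then [M id := e] else [U if cond then [S [M id := e]]]]]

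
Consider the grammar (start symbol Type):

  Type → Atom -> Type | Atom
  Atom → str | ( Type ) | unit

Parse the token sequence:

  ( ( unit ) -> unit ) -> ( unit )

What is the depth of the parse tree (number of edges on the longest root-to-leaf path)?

[Type [Atom ( [Type [Atom ( [Type [Atom unit]] )] -> [Type [Atom unit]]] )] -> [Type [Atom ( [Type [Atom unit]] )]]]

6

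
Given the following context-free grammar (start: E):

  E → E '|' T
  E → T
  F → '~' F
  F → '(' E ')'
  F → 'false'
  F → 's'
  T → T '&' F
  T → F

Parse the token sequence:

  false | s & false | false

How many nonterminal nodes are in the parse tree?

11

[E [E [E [T [F false]]] | [T [T [F s]] & [F false]]] | [T [F false]]]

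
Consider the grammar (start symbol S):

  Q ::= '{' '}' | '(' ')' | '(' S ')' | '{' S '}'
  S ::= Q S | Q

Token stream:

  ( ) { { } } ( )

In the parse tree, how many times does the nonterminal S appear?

[S [Q ( )] [S [Q { [S [Q { }]] }] [S [Q ( )]]]]

4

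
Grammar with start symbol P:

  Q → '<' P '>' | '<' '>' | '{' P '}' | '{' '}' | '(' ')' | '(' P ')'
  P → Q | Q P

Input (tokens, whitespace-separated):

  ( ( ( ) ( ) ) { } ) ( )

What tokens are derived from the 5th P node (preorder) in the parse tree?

{ }

[P [Q ( [P [Q ( [P [Q ( )] [P [Q ( )]]] )] [P [Q { }]]] )] [P [Q ( )]]]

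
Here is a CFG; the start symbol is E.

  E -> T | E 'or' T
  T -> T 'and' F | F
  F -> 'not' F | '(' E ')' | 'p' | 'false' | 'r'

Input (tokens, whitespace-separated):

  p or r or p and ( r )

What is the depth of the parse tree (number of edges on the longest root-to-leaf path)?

[E [E [E [T [F p]]] or [T [F r]]] or [T [T [F p]] and [F ( [E [T [F r]]] )]]]

6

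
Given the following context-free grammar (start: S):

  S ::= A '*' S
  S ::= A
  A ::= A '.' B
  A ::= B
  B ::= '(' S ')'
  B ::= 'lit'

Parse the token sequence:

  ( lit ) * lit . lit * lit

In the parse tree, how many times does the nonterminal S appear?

[S [A [B ( [S [A [B lit]]] )]] * [S [A [A [B lit]] . [B lit]] * [S [A [B lit]]]]]

4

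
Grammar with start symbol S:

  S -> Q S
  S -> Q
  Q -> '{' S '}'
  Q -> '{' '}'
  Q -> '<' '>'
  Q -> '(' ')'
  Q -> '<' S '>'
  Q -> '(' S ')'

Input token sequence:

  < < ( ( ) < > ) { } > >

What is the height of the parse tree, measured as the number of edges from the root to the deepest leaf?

9

[S [Q < [S [Q < [S [Q ( [S [Q ( )] [S [Q < >]]] )] [S [Q { }]]] >]] >]]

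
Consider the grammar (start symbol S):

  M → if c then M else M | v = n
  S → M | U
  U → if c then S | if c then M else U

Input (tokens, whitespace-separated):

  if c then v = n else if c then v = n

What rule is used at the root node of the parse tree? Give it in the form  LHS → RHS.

[S [U if c then [M v = n] else [U if c then [S [M v = n]]]]]

S → U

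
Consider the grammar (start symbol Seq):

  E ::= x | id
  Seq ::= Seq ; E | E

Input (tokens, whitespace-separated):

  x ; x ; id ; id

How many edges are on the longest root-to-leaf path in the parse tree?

5

[Seq [Seq [Seq [Seq [E x]] ; [E x]] ; [E id]] ; [E id]]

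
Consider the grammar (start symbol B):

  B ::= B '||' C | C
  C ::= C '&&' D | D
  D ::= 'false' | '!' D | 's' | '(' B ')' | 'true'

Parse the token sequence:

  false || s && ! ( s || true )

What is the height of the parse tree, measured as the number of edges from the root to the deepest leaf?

8

[B [B [C [D false]]] || [C [C [D s]] && [D ! [D ( [B [B [C [D s]]] || [C [D true]]] )]]]]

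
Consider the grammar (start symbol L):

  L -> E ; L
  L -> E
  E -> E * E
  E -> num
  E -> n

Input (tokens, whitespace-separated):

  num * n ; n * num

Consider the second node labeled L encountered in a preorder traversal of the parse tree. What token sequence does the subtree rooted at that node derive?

[L [E [E num] * [E n]] ; [L [E [E n] * [E num]]]]

n * num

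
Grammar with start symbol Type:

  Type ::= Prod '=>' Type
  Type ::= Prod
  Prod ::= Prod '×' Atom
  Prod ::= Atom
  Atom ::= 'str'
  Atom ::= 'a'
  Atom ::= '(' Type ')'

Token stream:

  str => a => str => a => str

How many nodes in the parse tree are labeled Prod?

[Type [Prod [Atom str]] => [Type [Prod [Atom a]] => [Type [Prod [Atom str]] => [Type [Prod [Atom a]] => [Type [Prod [Atom str]]]]]]]

5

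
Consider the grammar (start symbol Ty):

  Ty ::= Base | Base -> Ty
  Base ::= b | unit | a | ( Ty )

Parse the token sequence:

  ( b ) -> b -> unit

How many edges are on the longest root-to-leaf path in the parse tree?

4

[Ty [Base ( [Ty [Base b]] )] -> [Ty [Base b] -> [Ty [Base unit]]]]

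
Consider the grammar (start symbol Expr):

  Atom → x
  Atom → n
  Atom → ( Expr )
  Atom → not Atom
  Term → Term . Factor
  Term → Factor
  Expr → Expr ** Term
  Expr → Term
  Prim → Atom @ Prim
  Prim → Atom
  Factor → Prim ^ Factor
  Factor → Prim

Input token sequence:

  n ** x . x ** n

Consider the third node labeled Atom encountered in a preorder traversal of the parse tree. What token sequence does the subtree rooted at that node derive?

x

[Expr [Expr [Expr [Term [Factor [Prim [Atom n]]]]] ** [Term [Term [Factor [Prim [Atom x]]]] . [Factor [Prim [Atom x]]]]] ** [Term [Factor [Prim [Atom n]]]]]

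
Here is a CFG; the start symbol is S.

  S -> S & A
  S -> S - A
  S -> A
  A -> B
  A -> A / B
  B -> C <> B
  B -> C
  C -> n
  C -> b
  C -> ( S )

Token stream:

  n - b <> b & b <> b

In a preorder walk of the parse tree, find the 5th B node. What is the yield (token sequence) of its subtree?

b

[S [S [S [A [B [C n]]]] - [A [B [C b] <> [B [C b]]]]] & [A [B [C b] <> [B [C b]]]]]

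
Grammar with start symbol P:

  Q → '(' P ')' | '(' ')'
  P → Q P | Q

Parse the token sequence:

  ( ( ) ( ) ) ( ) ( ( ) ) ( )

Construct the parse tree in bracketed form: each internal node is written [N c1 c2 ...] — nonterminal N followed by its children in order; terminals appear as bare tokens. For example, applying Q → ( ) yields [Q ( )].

[P [Q ( [P [Q ( )] [P [Q ( )]]] )] [P [Q ( )] [P [Q ( [P [Q ( )]] )] [P [Q ( )]]]]]

P
Q P
( P ) P
( Q P ) P
( ( ) P ) P
( ( ) Q ) P
( ( ) ( ) ) P
( ( ) ( ) ) Q P
( ( ) ( ) ) ( ) P
( ( ) ( ) ) ( ) Q P
( ( ) ( ) ) ( ) ( P ) P
( ( ) ( ) ) ( ) ( Q ) P
( ( ) ( ) ) ( ) ( ( ) ) P
( ( ) ( ) ) ( ) ( ( ) ) Q
( ( ) ( ) ) ( ) ( ( ) ) ( )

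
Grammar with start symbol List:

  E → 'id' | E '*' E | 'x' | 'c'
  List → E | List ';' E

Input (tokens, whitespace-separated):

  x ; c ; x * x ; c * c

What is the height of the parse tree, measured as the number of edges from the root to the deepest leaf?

[List [List [List [List [E x]] ; [E c]] ; [E [E x] * [E x]]] ; [E [E c] * [E c]]]

5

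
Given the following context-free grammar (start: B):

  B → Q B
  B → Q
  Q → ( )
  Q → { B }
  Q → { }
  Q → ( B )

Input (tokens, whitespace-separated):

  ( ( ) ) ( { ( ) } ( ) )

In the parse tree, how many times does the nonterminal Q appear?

[B [Q ( [B [Q ( )]] )] [B [Q ( [B [Q { [B [Q ( )]] }] [B [Q ( )]]] )]]]

6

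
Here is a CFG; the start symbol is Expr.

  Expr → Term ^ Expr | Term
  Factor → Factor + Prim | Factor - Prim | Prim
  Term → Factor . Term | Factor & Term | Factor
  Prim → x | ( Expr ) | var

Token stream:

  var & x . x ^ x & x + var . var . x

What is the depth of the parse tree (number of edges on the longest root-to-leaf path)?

8

[Expr [Term [Factor [Prim var]] & [Term [Factor [Prim x]] . [Term [Factor [Prim x]]]]] ^ [Expr [Term [Factor [Prim x]] & [Term [Factor [Factor [Prim x]] + [Prim var]] . [Term [Factor [Prim var]] . [Term [Factor [Prim x]]]]]]]]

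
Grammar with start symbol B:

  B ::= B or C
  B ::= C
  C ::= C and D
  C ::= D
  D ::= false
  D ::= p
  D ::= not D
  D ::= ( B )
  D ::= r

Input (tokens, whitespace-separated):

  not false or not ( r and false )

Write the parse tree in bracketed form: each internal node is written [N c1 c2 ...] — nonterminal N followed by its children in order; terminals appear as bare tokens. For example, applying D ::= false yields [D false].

[B [B [C [D not [D false]]]] or [C [D not [D ( [B [C [C [D r]] and [D false]]] )]]]]

B
B or C
C or C
D or C
not D or C
not false or C
not false or D
not false or not D
not false or not ( B )
not false or not ( C )
not false or not ( C and D )
not false or not ( D and D )
not false or not ( r and D )
not false or not ( r and false )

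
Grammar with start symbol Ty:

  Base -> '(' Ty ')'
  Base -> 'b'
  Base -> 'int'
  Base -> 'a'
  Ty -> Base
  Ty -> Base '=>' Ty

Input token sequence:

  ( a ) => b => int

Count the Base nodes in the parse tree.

[Ty [Base ( [Ty [Base a]] )] => [Ty [Base b] => [Ty [Base int]]]]

4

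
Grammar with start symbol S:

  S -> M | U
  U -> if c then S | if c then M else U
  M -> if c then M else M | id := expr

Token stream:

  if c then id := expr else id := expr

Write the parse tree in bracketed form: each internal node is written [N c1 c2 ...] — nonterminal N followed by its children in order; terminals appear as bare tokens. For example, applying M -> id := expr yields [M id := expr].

[S [M if c then [M id := expr] else [M id := expr]]]

S
M
if c then M else M
if c then id := expr else M
if c then id := expr else id := expr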